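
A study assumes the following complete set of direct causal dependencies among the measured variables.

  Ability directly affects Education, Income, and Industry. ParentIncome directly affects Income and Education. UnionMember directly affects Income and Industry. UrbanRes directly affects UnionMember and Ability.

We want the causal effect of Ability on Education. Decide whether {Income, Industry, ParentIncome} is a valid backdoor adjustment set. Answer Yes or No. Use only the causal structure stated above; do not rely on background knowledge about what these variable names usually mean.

Backdoor paths from Ability to Education (paths whose first edge points into Ability):
  P1: Ability <- UrbanRes -> UnionMember -> Income <- ParentIncome -> Education
Condition 1 (no descendant of Ability in the set): FAILS — Income and Industry are descendants of Ability.
Condition 2 (every backdoor path blocked by {Income, Industry, ParentIncome}):
  P1: blocked at fork node ParentIncome ∈ conditioning set.
{Income, Industry, ParentIncome} does not satisfy the backdoor criterion.

No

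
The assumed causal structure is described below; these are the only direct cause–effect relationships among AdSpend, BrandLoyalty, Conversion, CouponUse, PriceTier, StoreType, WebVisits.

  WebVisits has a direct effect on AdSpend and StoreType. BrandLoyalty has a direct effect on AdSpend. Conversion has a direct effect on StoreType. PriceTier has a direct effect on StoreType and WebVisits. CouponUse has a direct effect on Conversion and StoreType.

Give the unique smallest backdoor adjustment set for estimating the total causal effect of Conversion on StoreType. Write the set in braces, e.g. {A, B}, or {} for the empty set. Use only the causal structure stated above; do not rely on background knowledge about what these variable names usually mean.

{CouponUse}

Variables eligible for adjustment (non-descendants of Conversion, excluding Conversion and StoreType): {AdSpend, BrandLoyalty, CouponUse, PriceTier, WebVisits}.
Backdoor paths from Conversion to StoreType:
  P1: Conversion <- CouponUse -> StoreType
The empty set is not sufficient: P1 (Conversion <- CouponUse -> StoreType) has no collider blocking it and no conditioned non-collider, so it is open.
Try {CouponUse}:
  P1: blocked at fork node CouponUse ∈ conditioning set.
{CouponUse} contains no descendant of Conversion and blocks every backdoor path.
No other singleton works — e.g. {PriceTier} leaves P1 open — so {CouponUse} is the unique smallest valid adjustment set.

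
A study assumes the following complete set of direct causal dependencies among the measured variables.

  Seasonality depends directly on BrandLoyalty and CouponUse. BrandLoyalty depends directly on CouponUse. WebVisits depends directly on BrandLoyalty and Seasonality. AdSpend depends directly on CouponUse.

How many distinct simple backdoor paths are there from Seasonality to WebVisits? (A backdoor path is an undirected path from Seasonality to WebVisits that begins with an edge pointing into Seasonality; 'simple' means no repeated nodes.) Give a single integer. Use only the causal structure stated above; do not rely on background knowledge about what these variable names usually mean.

A backdoor path from Seasonality to WebVisits is any simple undirected path whose first edge points into Seasonality (i.e. leaves Seasonality via a parent).
Parents of Seasonality: {BrandLoyalty, CouponUse}.
Enumerating:
  P1: Seasonality <- CouponUse -> BrandLoyalty -> WebVisits
  P2: Seasonality <- BrandLoyalty -> WebVisits
That exhausts the simple backdoor paths. Count: 2.

2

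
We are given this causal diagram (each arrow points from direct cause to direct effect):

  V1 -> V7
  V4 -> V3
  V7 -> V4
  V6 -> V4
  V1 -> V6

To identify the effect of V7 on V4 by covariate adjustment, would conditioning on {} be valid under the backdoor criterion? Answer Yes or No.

No

Backdoor paths from V7 to V4 (paths whose first edge points into V7):
  P1: V7 <- V1 -> V6 -> V4
Condition 1 (no descendant of V7 in the set): holds — descendants of V7 are {V3, V4}; none are in {}.
Condition 2 (every backdoor path blocked by {}):
  P1: open — no interior node is in the conditioning set.
{} does not satisfy the backdoor criterion.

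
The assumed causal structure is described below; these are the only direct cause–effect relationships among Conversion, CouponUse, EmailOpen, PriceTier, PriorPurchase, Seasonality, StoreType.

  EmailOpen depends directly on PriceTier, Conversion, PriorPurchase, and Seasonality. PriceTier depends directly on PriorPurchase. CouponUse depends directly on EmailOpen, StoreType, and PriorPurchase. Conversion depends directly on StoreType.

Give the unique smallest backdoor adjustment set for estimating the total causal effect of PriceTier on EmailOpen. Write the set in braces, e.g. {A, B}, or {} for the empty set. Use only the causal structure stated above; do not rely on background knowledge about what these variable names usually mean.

{PriorPurchase}

Variables eligible for adjustment (non-descendants of PriceTier, excluding PriceTier and EmailOpen): {Conversion, PriorPurchase, Seasonality, StoreType}.
Backdoor paths from PriceTier to EmailOpen:
  P1: PriceTier <- PriorPurchase -> EmailOpen
  P2: PriceTier <- PriorPurchase -> CouponUse <- StoreType -> Conversion -> EmailOpen
  P3: PriceTier <- PriorPurchase -> CouponUse <- EmailOpen
The empty set is not sufficient: P1 (PriceTier <- PriorPurchase -> EmailOpen) has no collider blocking it and no conditioned non-collider, so it is open.
Try {PriorPurchase}:
  P1: blocked at fork node PriorPurchase ∈ conditioning set.
  P2: blocked at fork node PriorPurchase ∈ conditioning set.
  P3: blocked at fork node PriorPurchase ∈ conditioning set.
{PriorPurchase} contains no descendant of PriceTier and blocks every backdoor path.
No other singleton works — e.g. {StoreType} leaves P1 open — so {PriorPurchase} is the unique smallest valid adjustment set.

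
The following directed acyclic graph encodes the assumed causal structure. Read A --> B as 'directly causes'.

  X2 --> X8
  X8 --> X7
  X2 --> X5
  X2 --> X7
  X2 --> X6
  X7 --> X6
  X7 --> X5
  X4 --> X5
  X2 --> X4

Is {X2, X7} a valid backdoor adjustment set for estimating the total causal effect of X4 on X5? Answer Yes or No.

Yes

Backdoor paths from X4 to X5 (paths whose first edge points into X4):
  P1: X4 <- X2 -> X8 -> X7 -> X5
  P2: X4 <- X2 -> X7 -> X5
  P3: X4 <- X2 -> X6 <- X7 -> X5
  P4: X4 <- X2 -> X5
Condition 1 (no descendant of X4 in the set): holds — descendants of X4 are {X5}; none are in {X2, X7}.
Condition 2 (every backdoor path blocked by {X2, X7}):
  P1: blocked at fork node X2 ∈ conditioning set.
  P2: blocked at fork node X2 ∈ conditioning set.
  P3: blocked at fork node X2 ∈ conditioning set.
  P4: blocked at fork node X2 ∈ conditioning set.
{X2, X7} satisfies the backdoor criterion.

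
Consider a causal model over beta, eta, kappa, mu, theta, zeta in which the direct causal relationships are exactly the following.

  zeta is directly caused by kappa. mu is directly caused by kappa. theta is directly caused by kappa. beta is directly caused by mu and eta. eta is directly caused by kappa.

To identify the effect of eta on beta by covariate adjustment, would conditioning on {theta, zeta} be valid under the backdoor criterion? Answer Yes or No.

No

Backdoor paths from eta to beta (paths whose first edge points into eta):
  P1: eta <- kappa -> mu -> beta
Condition 1 (no descendant of eta in the set): holds — descendants of eta are {beta}; none are in {theta, zeta}.
Condition 2 (every backdoor path blocked by {theta, zeta}):
  P1: open — no interior node is in the conditioning set.
{theta, zeta} does not satisfy the backdoor criterion.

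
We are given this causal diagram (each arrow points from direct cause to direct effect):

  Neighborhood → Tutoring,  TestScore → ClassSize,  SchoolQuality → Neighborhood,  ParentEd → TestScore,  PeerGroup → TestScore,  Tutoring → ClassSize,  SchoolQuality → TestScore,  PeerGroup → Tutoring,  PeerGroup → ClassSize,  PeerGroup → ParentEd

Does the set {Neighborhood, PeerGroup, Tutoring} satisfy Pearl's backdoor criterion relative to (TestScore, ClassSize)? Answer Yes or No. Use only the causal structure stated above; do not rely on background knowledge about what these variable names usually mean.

Yes

Backdoor paths from TestScore to ClassSize (paths whose first edge points into TestScore):
  P1: TestScore <- SchoolQuality -> Neighborhood -> Tutoring <- PeerGroup -> ClassSize
  P2: TestScore <- SchoolQuality -> Neighborhood -> Tutoring -> ClassSize
  P3: TestScore <- PeerGroup -> Tutoring -> ClassSize
  P4: TestScore <- PeerGroup -> ClassSize
  P5: TestScore <- ParentEd <- PeerGroup -> Tutoring -> ClassSize
  P6: TestScore <- ParentEd <- PeerGroup -> ClassSize
Condition 1 (no descendant of TestScore in the set): holds — descendants of TestScore are {ClassSize}; none are in {Neighborhood, PeerGroup, Tutoring}.
Condition 2 (every backdoor path blocked by {Neighborhood, PeerGroup, Tutoring}):
  P1: blocked at chain node Neighborhood ∈ conditioning set.
  P2: blocked at chain node Neighborhood ∈ conditioning set.
  P3: blocked at fork node PeerGroup ∈ conditioning set.
  P4: blocked at fork node PeerGroup ∈ conditioning set.
  P5: blocked at fork node PeerGroup ∈ conditioning set.
  P6: blocked at fork node PeerGroup ∈ conditioning set.
{Neighborhood, PeerGroup, Tutoring} satisfies the backdoor criterion.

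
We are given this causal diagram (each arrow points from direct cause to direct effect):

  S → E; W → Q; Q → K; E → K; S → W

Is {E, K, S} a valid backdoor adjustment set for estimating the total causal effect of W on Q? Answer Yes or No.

No

Backdoor paths from W to Q (paths whose first edge points into W):
  P1: W <- S -> E -> K <- Q
Condition 1 (no descendant of W in the set): FAILS — K is a descendant of W.
Condition 2 (every backdoor path blocked by {E, K, S}):
  P1: blocked at fork node S ∈ conditioning set.
{E, K, S} does not satisfy the backdoor criterion.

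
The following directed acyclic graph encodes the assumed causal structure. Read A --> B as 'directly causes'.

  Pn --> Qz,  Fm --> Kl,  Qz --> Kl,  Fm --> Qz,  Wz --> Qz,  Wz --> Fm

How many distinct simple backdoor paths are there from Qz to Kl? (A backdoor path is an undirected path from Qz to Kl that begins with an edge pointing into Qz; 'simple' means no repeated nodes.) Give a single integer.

A backdoor path from Qz to Kl is any simple undirected path whose first edge points into Qz (i.e. leaves Qz via a parent).
Parents of Qz: {Fm, Pn, Wz}.
Enumerating:
  P1: Qz <- Wz -> Fm -> Kl
  P2: Qz <- Fm -> Kl
That exhausts the simple backdoor paths. Count: 2.

2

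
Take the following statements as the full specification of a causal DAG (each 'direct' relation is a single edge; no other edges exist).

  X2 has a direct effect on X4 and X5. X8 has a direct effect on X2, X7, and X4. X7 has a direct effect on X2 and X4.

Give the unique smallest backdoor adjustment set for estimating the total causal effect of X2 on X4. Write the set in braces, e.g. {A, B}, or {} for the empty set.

{X7, X8}

Variables eligible for adjustment (non-descendants of X2, excluding X2 and X4): {X7, X8}.
Backdoor paths from X2 to X4:
  P1: X2 <- X8 -> X7 -> X4
  P2: X2 <- X8 -> X4
  P3: X2 <- X7 <- X8 -> X4
  P4: X2 <- X7 -> X4
The empty set is not sufficient: P1 (X2 <- X8 -> X7 -> X4) has no collider blocking it and no conditioned non-collider, so it is open.
Try {X7, X8}:
  P1: blocked at fork node X8 ∈ conditioning set.
  P2: blocked at fork node X8 ∈ conditioning set.
  P3: blocked at chain node X7 ∈ conditioning set.
  P4: blocked at fork node X7 ∈ conditioning set.
{X7, X8} contains no descendant of X2 and blocks every backdoor path.
Every element of {X7, X8} is needed (dropping X7 leaves P4 open; dropping X8 leaves P2 open), so no proper subset is valid.
Among all size-2 subsets of the eligible variables, only {X7, X8} blocks every backdoor path, so it is the unique smallest valid adjustment set.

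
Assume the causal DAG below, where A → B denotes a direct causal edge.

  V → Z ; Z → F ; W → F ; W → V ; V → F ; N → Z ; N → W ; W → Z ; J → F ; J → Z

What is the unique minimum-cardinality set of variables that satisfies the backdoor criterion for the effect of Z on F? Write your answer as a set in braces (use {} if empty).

Variables eligible for adjustment (non-descendants of Z, excluding Z and F): {J, N, V, W}.
Backdoor paths from Z to F:
  P1: Z <- N -> W -> V -> F
  P2: Z <- N -> W -> F
  P3: Z <- W -> V -> F
  P4: Z <- W -> F
  P5: Z <- J -> F
  P6: Z <- V <- W -> F
  P7: Z <- V -> F
The empty set is not sufficient: P1 (Z <- N -> W -> V -> F) has no collider blocking it and no conditioned non-collider, so it is open.
Try {J, V, W}:
  P1: blocked at chain node W ∈ conditioning set.
  P2: blocked at chain node W ∈ conditioning set.
  P3: blocked at fork node W ∈ conditioning set.
  P4: blocked at fork node W ∈ conditioning set.
  P5: blocked at fork node J ∈ conditioning set.
  P6: blocked at chain node V ∈ conditioning set.
  P7: blocked at fork node V ∈ conditioning set.
{J, V, W} contains no descendant of Z and blocks every backdoor path.
Every element of {J, V, W} is needed (dropping J leaves P5 open; dropping V leaves P7 open; dropping W leaves P2 open), so no proper subset is valid.
Among all size-3 subsets of the eligible variables, only {J, V, W} blocks every backdoor path, so it is the unique smallest valid adjustment set.

{J, V, W}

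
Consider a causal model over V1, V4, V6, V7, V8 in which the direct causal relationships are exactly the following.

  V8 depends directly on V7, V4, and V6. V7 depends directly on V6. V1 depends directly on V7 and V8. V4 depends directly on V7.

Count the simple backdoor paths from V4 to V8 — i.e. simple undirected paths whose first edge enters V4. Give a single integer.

3

A backdoor path from V4 to V8 is any simple undirected path whose first edge points into V4 (i.e. leaves V4 via a parent).
Parents of V4: {V7}.
Enumerating:
  P1: V4 <- V7 <- V6 -> V8
  P2: V4 <- V7 -> V8
  P3: V4 <- V7 -> V1 <- V8
That exhausts the simple backdoor paths. Count: 3.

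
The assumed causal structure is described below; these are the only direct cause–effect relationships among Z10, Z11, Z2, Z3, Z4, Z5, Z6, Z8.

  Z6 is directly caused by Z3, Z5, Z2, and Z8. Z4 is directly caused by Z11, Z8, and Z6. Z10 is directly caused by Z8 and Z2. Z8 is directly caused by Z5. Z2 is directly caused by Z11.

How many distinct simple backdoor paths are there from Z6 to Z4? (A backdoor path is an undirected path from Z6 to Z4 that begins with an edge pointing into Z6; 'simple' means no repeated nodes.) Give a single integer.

A backdoor path from Z6 to Z4 is any simple undirected path whose first edge points into Z6 (i.e. leaves Z6 via a parent).
Parents of Z6: {Z2, Z3, Z5, Z8}.
Enumerating:
  P1: Z6 <- Z5 -> Z8 -> Z10 <- Z2 <- Z11 -> Z4
  P2: Z6 <- Z5 -> Z8 -> Z4
  P3: Z6 <- Z8 -> Z10 <- Z2 <- Z11 -> Z4
  P4: Z6 <- Z8 -> Z4
  P5: Z6 <- Z2 <- Z11 -> Z4
  P6: Z6 <- Z2 -> Z10 <- Z8 -> Z4
That exhausts the simple backdoor paths. Count: 6.

6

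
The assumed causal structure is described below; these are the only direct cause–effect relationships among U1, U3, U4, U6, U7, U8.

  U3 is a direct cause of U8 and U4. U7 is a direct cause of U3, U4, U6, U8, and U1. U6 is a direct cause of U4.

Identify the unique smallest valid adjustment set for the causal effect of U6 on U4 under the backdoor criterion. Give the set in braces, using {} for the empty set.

Variables eligible for adjustment (non-descendants of U6, excluding U6 and U4): {U1, U3, U7, U8}.
Backdoor paths from U6 to U4:
  P1: U6 <- U7 -> U3 -> U4
  P2: U6 <- U7 -> U8 <- U3 -> U4
  P3: U6 <- U7 -> U4
The empty set is not sufficient: P1 (U6 <- U7 -> U3 -> U4) has no collider blocking it and no conditioned non-collider, so it is open.
Try {U7}:
  P1: blocked at fork node U7 ∈ conditioning set.
  P2: blocked at fork node U7 ∈ conditioning set.
  P3: blocked at fork node U7 ∈ conditioning set.
{U7} contains no descendant of U6 and blocks every backdoor path.
No other singleton works — e.g. {U3} leaves P3 open — so {U7} is the unique smallest valid adjustment set.

{U7}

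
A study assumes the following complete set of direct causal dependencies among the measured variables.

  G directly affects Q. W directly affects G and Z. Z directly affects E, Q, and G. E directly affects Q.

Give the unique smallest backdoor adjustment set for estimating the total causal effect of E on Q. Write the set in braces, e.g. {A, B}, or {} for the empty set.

{Z}

Variables eligible for adjustment (non-descendants of E, excluding E and Q): {G, W, Z}.
Backdoor paths from E to Q:
  P1: E <- Z <- W -> G -> Q
  P2: E <- Z -> G -> Q
  P3: E <- Z -> Q
The empty set is not sufficient: P1 (E <- Z <- W -> G -> Q) has no collider blocking it and no conditioned non-collider, so it is open.
Try {Z}:
  P1: blocked at chain node Z ∈ conditioning set.
  P2: blocked at fork node Z ∈ conditioning set.
  P3: blocked at fork node Z ∈ conditioning set.
{Z} contains no descendant of E and blocks every backdoor path.
No other singleton works — e.g. {W} leaves P2 open — so {Z} is the unique smallest valid adjustment set.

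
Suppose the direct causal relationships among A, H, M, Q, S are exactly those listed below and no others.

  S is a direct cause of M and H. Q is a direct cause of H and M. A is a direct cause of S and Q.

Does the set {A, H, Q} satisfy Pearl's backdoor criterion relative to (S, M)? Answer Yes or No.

No

Backdoor paths from S to M (paths whose first edge points into S):
  P1: S <- A -> Q -> M
Condition 1 (no descendant of S in the set): FAILS — H is a descendant of S.
Condition 2 (every backdoor path blocked by {A, H, Q}):
  P1: blocked at fork node A ∈ conditioning set.
{A, H, Q} does not satisfy the backdoor criterion.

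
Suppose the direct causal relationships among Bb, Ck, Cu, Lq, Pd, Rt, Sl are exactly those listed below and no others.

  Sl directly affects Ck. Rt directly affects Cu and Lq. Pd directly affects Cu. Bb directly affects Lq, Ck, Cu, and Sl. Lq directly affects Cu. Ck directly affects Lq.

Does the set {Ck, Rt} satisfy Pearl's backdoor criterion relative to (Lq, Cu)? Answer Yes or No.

No

Backdoor paths from Lq to Cu (paths whose first edge points into Lq):
  P1: Lq <- Bb -> Cu
  P2: Lq <- Rt -> Cu
  P3: Lq <- Ck <- Bb -> Cu
  P4: Lq <- Ck <- Sl <- Bb -> Cu
Condition 1 (no descendant of Lq in the set): holds — descendants of Lq are {Cu}; none are in {Ck, Rt}.
Condition 2 (every backdoor path blocked by {Ck, Rt}):
  P1: open — no interior node is in the conditioning set.
  P2: blocked at fork node Rt ∈ conditioning set.
  P3: blocked at chain node Ck ∈ conditioning set.
  P4: blocked at chain node Ck ∈ conditioning set.
{Ck, Rt} does not satisfy the backdoor criterion.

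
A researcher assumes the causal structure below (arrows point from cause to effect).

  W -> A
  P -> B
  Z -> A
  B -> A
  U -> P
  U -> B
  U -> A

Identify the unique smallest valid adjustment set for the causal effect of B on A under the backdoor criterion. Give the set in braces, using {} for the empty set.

{U}

Variables eligible for adjustment (non-descendants of B, excluding B and A): {P, U, W, Z}.
Backdoor paths from B to A:
  P1: B <- U -> A
  P2: B <- P <- U -> A
The empty set is not sufficient: P1 (B <- U -> A) has no collider blocking it and no conditioned non-collider, so it is open.
Try {U}:
  P1: blocked at fork node U ∈ conditioning set.
  P2: blocked at fork node U ∈ conditioning set.
{U} contains no descendant of B and blocks every backdoor path.
No other singleton works — e.g. {W} leaves P1 open — so {U} is the unique smallest valid adjustment set.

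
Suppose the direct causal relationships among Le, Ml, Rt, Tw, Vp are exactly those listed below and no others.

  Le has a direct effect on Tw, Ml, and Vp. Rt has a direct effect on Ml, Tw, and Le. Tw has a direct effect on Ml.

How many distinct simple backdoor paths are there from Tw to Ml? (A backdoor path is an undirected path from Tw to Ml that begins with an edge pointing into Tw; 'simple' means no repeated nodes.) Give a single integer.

4

A backdoor path from Tw to Ml is any simple undirected path whose first edge points into Tw (i.e. leaves Tw via a parent).
Parents of Tw: {Le, Rt}.
Enumerating:
  P1: Tw <- Rt -> Le -> Ml
  P2: Tw <- Rt -> Ml
  P3: Tw <- Le <- Rt -> Ml
  P4: Tw <- Le -> Ml
That exhausts the simple backdoor paths. Count: 4.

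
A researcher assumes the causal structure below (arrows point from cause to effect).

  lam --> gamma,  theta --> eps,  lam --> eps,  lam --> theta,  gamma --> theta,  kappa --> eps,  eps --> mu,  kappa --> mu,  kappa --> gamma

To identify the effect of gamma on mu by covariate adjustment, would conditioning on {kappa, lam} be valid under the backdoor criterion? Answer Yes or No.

Backdoor paths from gamma to mu (paths whose first edge points into gamma):
  P1: gamma <- lam -> theta -> eps <- kappa -> mu
  P2: gamma <- lam -> theta -> eps -> mu
  P3: gamma <- lam -> eps <- kappa -> mu
  P4: gamma <- lam -> eps -> mu
  P5: gamma <- kappa -> eps -> mu
  P6: gamma <- kappa -> mu
Condition 1 (no descendant of gamma in the set): holds — descendants of gamma are {eps, mu, theta}; none are in {kappa, lam}.
Condition 2 (every backdoor path blocked by {kappa, lam}):
  P1: blocked at fork node lam ∈ conditioning set.
  P2: blocked at fork node lam ∈ conditioning set.
  P3: blocked at fork node lam ∈ conditioning set.
  P4: blocked at fork node lam ∈ conditioning set.
  P5: blocked at fork node kappa ∈ conditioning set.
  P6: blocked at fork node kappa ∈ conditioning set.
{kappa, lam} satisfies the backdoor criterion.

Yes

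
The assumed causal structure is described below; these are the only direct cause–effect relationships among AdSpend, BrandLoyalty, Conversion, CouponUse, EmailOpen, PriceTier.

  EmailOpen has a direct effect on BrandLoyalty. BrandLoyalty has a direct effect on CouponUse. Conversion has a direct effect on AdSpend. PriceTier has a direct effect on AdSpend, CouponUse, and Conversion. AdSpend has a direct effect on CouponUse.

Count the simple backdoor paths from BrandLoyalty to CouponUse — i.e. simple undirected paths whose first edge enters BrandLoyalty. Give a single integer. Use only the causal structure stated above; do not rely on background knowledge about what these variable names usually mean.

A backdoor path from BrandLoyalty to CouponUse is any simple undirected path whose first edge points into BrandLoyalty (i.e. leaves BrandLoyalty via a parent).
Parents of BrandLoyalty: {EmailOpen}.
No simple path from any parent of BrandLoyalty reaches CouponUse without revisiting BrandLoyalty, so there are no backdoor paths.

0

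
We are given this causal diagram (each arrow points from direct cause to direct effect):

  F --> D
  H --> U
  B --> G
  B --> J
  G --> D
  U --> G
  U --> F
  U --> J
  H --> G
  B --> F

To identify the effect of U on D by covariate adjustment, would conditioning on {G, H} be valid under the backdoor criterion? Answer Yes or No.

Backdoor paths from U to D (paths whose first edge points into U):
  P1: U <- H -> G <- B -> F -> D
  P2: U <- H -> G -> D
Condition 1 (no descendant of U in the set): FAILS — G is a descendant of U.
Condition 2 (every backdoor path blocked by {G, H}):
  P1: blocked at fork node H ∈ conditioning set.
  P2: blocked at fork node H ∈ conditioning set.
{G, H} does not satisfy the backdoor criterion.

No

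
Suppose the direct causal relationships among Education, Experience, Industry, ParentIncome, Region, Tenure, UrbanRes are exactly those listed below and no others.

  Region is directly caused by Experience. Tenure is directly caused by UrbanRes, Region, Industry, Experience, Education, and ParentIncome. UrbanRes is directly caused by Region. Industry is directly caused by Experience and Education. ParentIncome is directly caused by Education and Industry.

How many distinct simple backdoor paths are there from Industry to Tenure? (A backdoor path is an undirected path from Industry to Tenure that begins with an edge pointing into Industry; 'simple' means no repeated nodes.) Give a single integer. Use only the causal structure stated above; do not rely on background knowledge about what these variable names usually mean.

A backdoor path from Industry to Tenure is any simple undirected path whose first edge points into Industry (i.e. leaves Industry via a parent).
Parents of Industry: {Education, Experience}.
Enumerating:
  P1: Industry <- Education -> ParentIncome -> Tenure
  P2: Industry <- Education -> Tenure
  P3: Industry <- Experience -> Region -> UrbanRes -> Tenure
  P4: Industry <- Experience -> Region -> Tenure
  P5: Industry <- Experience -> Tenure
That exhausts the simple backdoor paths. Count: 5.

5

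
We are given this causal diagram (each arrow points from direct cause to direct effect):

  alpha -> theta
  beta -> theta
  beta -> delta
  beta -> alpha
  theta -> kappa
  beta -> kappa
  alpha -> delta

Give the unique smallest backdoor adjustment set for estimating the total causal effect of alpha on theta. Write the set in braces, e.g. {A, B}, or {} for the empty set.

Variables eligible for adjustment (non-descendants of alpha, excluding alpha and theta): {beta}.
Backdoor paths from alpha to theta:
  P1: alpha <- beta -> theta
  P2: alpha <- beta -> kappa <- theta
The empty set is not sufficient: P1 (alpha <- beta -> theta) has no collider blocking it and no conditioned non-collider, so it is open.
Try {beta}:
  P1: blocked at fork node beta ∈ conditioning set.
  P2: blocked at fork node beta ∈ conditioning set.
{beta} contains no descendant of alpha and blocks every backdoor path.
{beta} is the unique smallest valid adjustment set.

{beta}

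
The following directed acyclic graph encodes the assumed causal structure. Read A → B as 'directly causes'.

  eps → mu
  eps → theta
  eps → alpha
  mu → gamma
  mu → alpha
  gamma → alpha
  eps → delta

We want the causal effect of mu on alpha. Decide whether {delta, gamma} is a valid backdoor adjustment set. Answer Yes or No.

No

Backdoor paths from mu to alpha (paths whose first edge points into mu):
  P1: mu <- eps -> alpha
Condition 1 (no descendant of mu in the set): FAILS — gamma is a descendant of mu.
Condition 2 (every backdoor path blocked by {delta, gamma}):
  P1: open — no interior node is in the conditioning set.
{delta, gamma} does not satisfy the backdoor criterion.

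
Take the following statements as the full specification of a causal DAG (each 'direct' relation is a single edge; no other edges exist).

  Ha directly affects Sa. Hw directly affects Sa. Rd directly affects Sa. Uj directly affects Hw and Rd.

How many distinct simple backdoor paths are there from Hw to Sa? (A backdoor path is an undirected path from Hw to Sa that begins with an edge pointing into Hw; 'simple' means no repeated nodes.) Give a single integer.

1

A backdoor path from Hw to Sa is any simple undirected path whose first edge points into Hw (i.e. leaves Hw via a parent).
Parents of Hw: {Uj}.
Enumerating:
  P1: Hw <- Uj -> Rd -> Sa
That exhausts the simple backdoor paths. Count: 1.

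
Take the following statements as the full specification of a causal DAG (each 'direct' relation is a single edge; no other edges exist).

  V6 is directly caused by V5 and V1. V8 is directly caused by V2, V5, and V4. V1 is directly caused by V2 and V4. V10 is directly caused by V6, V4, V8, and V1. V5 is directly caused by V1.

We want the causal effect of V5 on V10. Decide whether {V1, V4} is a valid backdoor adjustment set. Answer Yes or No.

Yes

Backdoor paths from V5 to V10 (paths whose first edge points into V5):
  P1: V5 <- V1 <- V4 -> V8 -> V10
  P2: V5 <- V1 <- V4 -> V10
  P3: V5 <- V1 <- V2 -> V8 <- V4 -> V10
  P4: V5 <- V1 <- V2 -> V8 -> V10
  P5: V5 <- V1 -> V6 -> V10
  P6: V5 <- V1 -> V10
Condition 1 (no descendant of V5 in the set): holds — descendants of V5 are {V10, V6, V8}; none are in {V1, V4}.
Condition 2 (every backdoor path blocked by {V1, V4}):
  P1: blocked at chain node V1 ∈ conditioning set.
  P2: blocked at chain node V1 ∈ conditioning set.
  P3: blocked at chain node V1 ∈ conditioning set.
  P4: blocked at chain node V1 ∈ conditioning set.
  P5: blocked at fork node V1 ∈ conditioning set.
  P6: blocked at fork node V1 ∈ conditioning set.
{V1, V4} satisfies the backdoor criterion.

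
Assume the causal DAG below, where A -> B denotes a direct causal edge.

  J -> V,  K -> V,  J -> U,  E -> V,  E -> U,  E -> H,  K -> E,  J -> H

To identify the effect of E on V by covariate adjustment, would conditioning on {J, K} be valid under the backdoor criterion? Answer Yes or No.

Yes

Backdoor paths from E to V (paths whose first edge points into E):
  P1: E <- K -> V
Condition 1 (no descendant of E in the set): holds — descendants of E are {H, U, V}; none are in {J, K}.
Condition 2 (every backdoor path blocked by {J, K}):
  P1: blocked at fork node K ∈ conditioning set.
{J, K} satisfies the backdoor criterion.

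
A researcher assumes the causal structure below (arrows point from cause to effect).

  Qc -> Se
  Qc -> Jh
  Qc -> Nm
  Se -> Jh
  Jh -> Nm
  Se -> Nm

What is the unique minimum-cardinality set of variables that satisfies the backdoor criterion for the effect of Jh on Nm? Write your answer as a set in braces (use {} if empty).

Variables eligible for adjustment (non-descendants of Jh, excluding Jh and Nm): {Qc, Se}.
Backdoor paths from Jh to Nm:
  P1: Jh <- Qc -> Se -> Nm
  P2: Jh <- Qc -> Nm
  P3: Jh <- Se <- Qc -> Nm
  P4: Jh <- Se -> Nm
The empty set is not sufficient: P1 (Jh <- Qc -> Se -> Nm) has no collider blocking it and no conditioned non-collider, so it is open.
Try {Qc, Se}:
  P1: blocked at fork node Qc ∈ conditioning set.
  P2: blocked at fork node Qc ∈ conditioning set.
  P3: blocked at chain node Se ∈ conditioning set.
  P4: blocked at fork node Se ∈ conditioning set.
{Qc, Se} contains no descendant of Jh and blocks every backdoor path.
Every element of {Qc, Se} is needed (dropping Qc leaves P2 open; dropping Se leaves P4 open), so no proper subset is valid.
Among all size-2 subsets of the eligible variables, only {Qc, Se} blocks every backdoor path, so it is the unique smallest valid adjustment set.

{Qc, Se}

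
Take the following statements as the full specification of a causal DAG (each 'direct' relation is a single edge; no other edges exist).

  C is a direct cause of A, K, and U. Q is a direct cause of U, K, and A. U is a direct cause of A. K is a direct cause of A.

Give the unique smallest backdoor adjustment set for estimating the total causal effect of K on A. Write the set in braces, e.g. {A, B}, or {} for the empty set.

Variables eligible for adjustment (non-descendants of K, excluding K and A): {C, Q, U}.
Backdoor paths from K to A:
  P1: K <- C -> U <- Q -> A
  P2: K <- C -> U -> A
  P3: K <- C -> A
  P4: K <- Q -> U <- C -> A
  P5: K <- Q -> U -> A
  P6: K <- Q -> A
The empty set is not sufficient: P2 (K <- C -> U -> A) has no collider blocking it and no conditioned non-collider, so it is open.
Try {C, Q}:
  P1: blocked at fork node C ∈ conditioning set.
  P2: blocked at fork node C ∈ conditioning set.
  P3: blocked at fork node C ∈ conditioning set.
  P4: blocked at fork node Q ∈ conditioning set.
  P5: blocked at fork node Q ∈ conditioning set.
  P6: blocked at fork node Q ∈ conditioning set.
{C, Q} contains no descendant of K and blocks every backdoor path.
Every element of {C, Q} is needed (dropping C leaves P2 open; dropping Q leaves P5 open), so no proper subset is valid.
Among all size-2 subsets of the eligible variables, only {C, Q} blocks every backdoor path, so it is the unique smallest valid adjustment set.

{C, Q}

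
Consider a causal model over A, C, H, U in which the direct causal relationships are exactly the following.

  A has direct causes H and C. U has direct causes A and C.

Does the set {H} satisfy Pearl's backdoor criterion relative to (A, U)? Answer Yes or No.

No

Backdoor paths from A to U (paths whose first edge points into A):
  P1: A <- C -> U
Condition 1 (no descendant of A in the set): holds — descendants of A are {U}; none are in {H}.
Condition 2 (every backdoor path blocked by {H}):
  P1: open — no interior node is in the conditioning set.
{H} does not satisfy the backdoor criterion.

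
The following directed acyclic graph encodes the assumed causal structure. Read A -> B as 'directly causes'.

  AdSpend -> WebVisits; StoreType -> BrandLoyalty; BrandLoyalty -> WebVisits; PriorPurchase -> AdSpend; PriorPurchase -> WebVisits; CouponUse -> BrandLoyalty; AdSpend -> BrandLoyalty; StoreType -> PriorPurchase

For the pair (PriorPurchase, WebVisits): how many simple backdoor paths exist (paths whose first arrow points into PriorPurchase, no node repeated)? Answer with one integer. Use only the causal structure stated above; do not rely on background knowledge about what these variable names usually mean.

2

A backdoor path from PriorPurchase to WebVisits is any simple undirected path whose first edge points into PriorPurchase (i.e. leaves PriorPurchase via a parent).
Parents of PriorPurchase: {StoreType}.
Enumerating:
  P1: PriorPurchase <- StoreType -> BrandLoyalty <- AdSpend -> WebVisits
  P2: PriorPurchase <- StoreType -> BrandLoyalty -> WebVisits
That exhausts the simple backdoor paths. Count: 2.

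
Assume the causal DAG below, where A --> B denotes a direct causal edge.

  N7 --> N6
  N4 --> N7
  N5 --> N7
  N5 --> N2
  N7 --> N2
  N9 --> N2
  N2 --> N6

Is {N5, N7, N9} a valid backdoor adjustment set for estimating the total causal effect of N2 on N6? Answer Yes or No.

Yes

Backdoor paths from N2 to N6 (paths whose first edge points into N2):
  P1: N2 <- N5 -> N7 -> N6
  P2: N2 <- N7 -> N6
Condition 1 (no descendant of N2 in the set): holds — descendants of N2 are {N6}; none are in {N5, N7, N9}.
Condition 2 (every backdoor path blocked by {N5, N7, N9}):
  P1: blocked at fork node N5 ∈ conditioning set.
  P2: blocked at fork node N7 ∈ conditioning set.
{N5, N7, N9} satisfies the backdoor criterion.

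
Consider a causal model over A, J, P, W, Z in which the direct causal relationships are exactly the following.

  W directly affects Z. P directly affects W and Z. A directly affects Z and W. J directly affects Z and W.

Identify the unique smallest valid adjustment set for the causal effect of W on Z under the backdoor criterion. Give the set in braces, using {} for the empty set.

Variables eligible for adjustment (non-descendants of W, excluding W and Z): {A, J, P}.
Backdoor paths from W to Z:
  P1: W <- A -> Z
  P2: W <- P -> Z
  P3: W <- J -> Z
The empty set is not sufficient: P1 (W <- A -> Z) has no collider blocking it and no conditioned non-collider, so it is open.
Try {A, J, P}:
  P1: blocked at fork node A ∈ conditioning set.
  P2: blocked at fork node P ∈ conditioning set.
  P3: blocked at fork node J ∈ conditioning set.
{A, J, P} contains no descendant of W and blocks every backdoor path.
Every element of {A, J, P} is needed (dropping A leaves P1 open; dropping J leaves P3 open; dropping P leaves P2 open), so no proper subset is valid.
Among all size-3 subsets of the eligible variables, only {A, J, P} blocks every backdoor path, so it is the unique smallest valid adjustment set.

{A, J, P}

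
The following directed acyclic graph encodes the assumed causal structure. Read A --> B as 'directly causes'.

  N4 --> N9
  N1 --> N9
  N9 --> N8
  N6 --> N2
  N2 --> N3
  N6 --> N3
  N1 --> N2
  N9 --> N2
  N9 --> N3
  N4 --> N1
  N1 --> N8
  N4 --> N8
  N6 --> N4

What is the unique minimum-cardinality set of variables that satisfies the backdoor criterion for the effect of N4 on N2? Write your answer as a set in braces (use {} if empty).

Variables eligible for adjustment (non-descendants of N4, excluding N4 and N2): {N6}.
Backdoor paths from N4 to N2:
  P1: N4 <- N6 -> N2
  P2: N4 <- N6 -> N3 <- N9 <- N1 -> N2
  P3: N4 <- N6 -> N3 <- N9 -> N2
  P4: N4 <- N6 -> N3 <- N9 -> N8 <- N1 -> N2
  P5: N4 <- N6 -> N3 <- N2
The empty set is not sufficient: P1 (N4 <- N6 -> N2) has no collider blocking it and no conditioned non-collider, so it is open.
Try {N6}:
  P1: blocked at fork node N6 ∈ conditioning set.
  P2: blocked at fork node N6 ∈ conditioning set.
  P3: blocked at fork node N6 ∈ conditioning set.
  P4: blocked at fork node N6 ∈ conditioning set.
  P5: blocked at fork node N6 ∈ conditioning set.
{N6} contains no descendant of N4 and blocks every backdoor path.
{N6} is the unique smallest valid adjustment set.

{N6}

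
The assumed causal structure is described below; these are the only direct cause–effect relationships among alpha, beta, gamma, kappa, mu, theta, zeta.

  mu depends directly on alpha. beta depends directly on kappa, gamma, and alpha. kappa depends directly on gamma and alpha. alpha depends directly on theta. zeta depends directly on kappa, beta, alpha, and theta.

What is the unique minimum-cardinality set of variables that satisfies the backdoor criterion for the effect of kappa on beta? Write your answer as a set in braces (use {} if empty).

{alpha, gamma}

Variables eligible for adjustment (non-descendants of kappa, excluding kappa and beta): {alpha, gamma, mu, theta}.
Backdoor paths from kappa to beta:
  P1: kappa <- gamma -> beta
  P2: kappa <- alpha <- theta -> zeta <- beta
  P3: kappa <- alpha -> beta
  P4: kappa <- alpha -> zeta <- beta
The empty set is not sufficient: P1 (kappa <- gamma -> beta) has no collider blocking it and no conditioned non-collider, so it is open.
Try {alpha, gamma}:
  P1: blocked at fork node gamma ∈ conditioning set.
  P2: blocked at chain node alpha ∈ conditioning set.
  P3: blocked at fork node alpha ∈ conditioning set.
  P4: blocked at fork node alpha ∈ conditioning set.
{alpha, gamma} contains no descendant of kappa and blocks every backdoor path.
Every element of {alpha, gamma} is needed (dropping alpha leaves P3 open; dropping gamma leaves P1 open), so no proper subset is valid.
Among all size-2 subsets of the eligible variables, only {alpha, gamma} blocks every backdoor path, so it is the unique smallest valid adjustment set.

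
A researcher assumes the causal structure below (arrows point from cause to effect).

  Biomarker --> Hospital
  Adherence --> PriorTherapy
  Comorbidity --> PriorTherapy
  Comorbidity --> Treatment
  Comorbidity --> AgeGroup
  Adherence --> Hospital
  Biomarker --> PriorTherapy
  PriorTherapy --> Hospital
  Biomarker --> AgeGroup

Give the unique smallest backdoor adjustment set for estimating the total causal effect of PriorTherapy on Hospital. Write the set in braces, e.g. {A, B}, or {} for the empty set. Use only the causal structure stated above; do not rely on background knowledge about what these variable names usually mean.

{Adherence, Biomarker}

Variables eligible for adjustment (non-descendants of PriorTherapy, excluding PriorTherapy and Hospital): {Adherence, AgeGroup, Biomarker, Comorbidity, Treatment}.
Backdoor paths from PriorTherapy to Hospital:
  P1: PriorTherapy <- Adherence -> Hospital
  P2: PriorTherapy <- Comorbidity -> AgeGroup <- Biomarker -> Hospital
  P3: PriorTherapy <- Biomarker -> Hospital
The empty set is not sufficient: P1 (PriorTherapy <- Adherence -> Hospital) has no collider blocking it and no conditioned non-collider, so it is open.
Try {Adherence, Biomarker}:
  P1: blocked at fork node Adherence ∈ conditioning set.
  P2: blocked at collider AgeGroup (neither it nor any descendant is in the conditioning set).
  P3: blocked at fork node Biomarker ∈ conditioning set.
{Adherence, Biomarker} contains no descendant of PriorTherapy and blocks every backdoor path.
Every element of {Adherence, Biomarker} is needed (dropping Adherence leaves P1 open; dropping Biomarker leaves P3 open), so no proper subset is valid.
Among all size-2 subsets of the eligible variables, only {Adherence, Biomarker} blocks every backdoor path, so it is the unique smallest valid adjustment set.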